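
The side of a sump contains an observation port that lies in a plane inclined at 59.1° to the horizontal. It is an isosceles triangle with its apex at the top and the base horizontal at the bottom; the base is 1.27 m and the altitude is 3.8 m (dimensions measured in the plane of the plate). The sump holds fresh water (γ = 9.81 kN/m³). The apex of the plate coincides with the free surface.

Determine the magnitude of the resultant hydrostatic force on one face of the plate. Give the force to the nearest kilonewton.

γ = 9.81 kN/m³.
Let θ = 59.1° be the plate's angle to the horizontal; measure y along the incline from where the plane meets the free surface. Vertical depth h = y·sinθ with sinθ = 0.858065.
With the apex up, the centroid sits 2h/3 = 2 × 3.8/3 = 2.53333 m below the apex, so y_c = 2.53333 m and h_c = 2.53333 × 0.858065 = 2.17376 m.
A = ½ × 1.27 × 3.8 = 2.413 m².
Resultant F = γ·h_c·A = 9.81 × 2.17376 × 2.413 = 51.4562 kN.

F ≈ 51 kN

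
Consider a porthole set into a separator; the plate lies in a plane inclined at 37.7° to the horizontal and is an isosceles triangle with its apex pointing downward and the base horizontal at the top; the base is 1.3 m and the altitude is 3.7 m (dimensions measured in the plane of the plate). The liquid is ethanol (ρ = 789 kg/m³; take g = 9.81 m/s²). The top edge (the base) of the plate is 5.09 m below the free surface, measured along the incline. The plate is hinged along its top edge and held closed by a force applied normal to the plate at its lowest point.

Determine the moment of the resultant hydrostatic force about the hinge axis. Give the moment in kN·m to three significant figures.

γ = ρg = 789 × 9.81 / 1000 = 7.74009 kN/m³.
Let θ = 37.7° be the plate's angle to the horizontal; measure y along the incline from where the plane meets the free surface. Vertical depth h = y·sinθ with sinθ = 0.611527.
With the apex down, the centroid sits h/3 = 3.7/3 = 1.23333 m below the base (the top edge), so y_c = 5.09 + 1.23333 = 6.32333 m and h_c = 6.32333 × 0.611527 = 3.86689 m.
A = ½ × 1.3 × 3.7 = 2.405 m².
Resultant F = γ·h_c·A = 7.74009 × 3.86689 × 2.405 = 71.9818 kN.
I_c = b·h³/36 = 1.3 × 3.7³/36 = 1.82914 m⁴.
Centre of pressure: y_p = y_c + I_c/(y_c·A) = 6.32333 + 1.82914/(6.32333 × 2.405) = 6.32333 + 0.120278 = 6.44361 m along the plane.
The resultant acts 1.23333 + 0.120278 = 1.35361 m (along the plate) below the hinge at the top edge, so the moment about the hinge is M = F × 1.35361 = 71.9818 × 1.35361 = 97.4353 kN·m.

M ≈ 97.4 kN·m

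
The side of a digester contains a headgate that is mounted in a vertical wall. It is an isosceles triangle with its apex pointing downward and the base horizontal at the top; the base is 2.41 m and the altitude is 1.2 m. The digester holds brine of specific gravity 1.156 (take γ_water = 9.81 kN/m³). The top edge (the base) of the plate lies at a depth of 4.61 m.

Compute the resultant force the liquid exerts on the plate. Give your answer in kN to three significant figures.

γ = 1.156 × 9.81 = 11.34036 kN/m³.
With the apex down, the centroid sits h/3 = 1.2/3 = 0.4 m below the base (the top edge), so the centroid depth is h_c = 4.61 + 0.4 = 5.01 m.
A = ½ × 2.41 × 1.2 = 1.446 m².
Resultant F = γ·h_c·A = 11.34036 × 5.01 × 1.446 = 82.1548 kN.

F ≈ 82.2 kN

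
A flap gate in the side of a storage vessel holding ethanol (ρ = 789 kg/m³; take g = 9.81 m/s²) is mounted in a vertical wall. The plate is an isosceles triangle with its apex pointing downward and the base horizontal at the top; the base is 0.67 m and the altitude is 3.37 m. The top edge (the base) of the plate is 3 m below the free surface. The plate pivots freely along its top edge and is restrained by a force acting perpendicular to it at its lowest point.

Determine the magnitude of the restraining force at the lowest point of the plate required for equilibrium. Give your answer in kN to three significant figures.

P ≈ 13.6 kN

γ = ρg = 789 × 9.81 / 1000 = 7.74009 kN/m³.
With the apex down, the centroid sits h/3 = 3.37/3 = 1.12333 m below the base (the top edge), so the centroid depth is h_c = 3 + 1.12333 = 4.12333 m.
A = ½ × 0.67 × 3.37 = 1.12895 m².
Resultant F = γ·h_c·A = 7.74009 × 4.12333 × 1.12895 = 36.0304 kN.
I_c = b·h³/36 = 0.67 × 3.37³/36 = 0.712298 m⁴.
Centre of pressure: y_p = y_c + I_c/(y_c·A) = 4.12333 + 0.712298/(4.12333 × 1.12895) = 4.12333 + 0.153017 = 4.27635 m along the plane.
The resultant acts 1.12333 + 0.153017 = 1.27635 m (along the plate) below the hinge at the top edge, so the moment about the hinge is M = F × 1.27635 = 36.0304 × 1.27635 = 45.9874 kN·m.
A normal force at the bottom, 3.37 m from the hinge, must supply this moment: P = 45.9874/3.37 = 13.6461 kN.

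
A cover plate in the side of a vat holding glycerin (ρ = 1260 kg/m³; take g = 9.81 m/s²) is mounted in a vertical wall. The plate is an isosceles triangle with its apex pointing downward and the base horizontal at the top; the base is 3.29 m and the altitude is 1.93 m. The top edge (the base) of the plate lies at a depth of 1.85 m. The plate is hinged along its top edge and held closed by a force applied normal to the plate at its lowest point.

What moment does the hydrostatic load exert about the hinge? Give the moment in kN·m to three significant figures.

γ = ρg = 1260 × 9.81 / 1000 = 12.3606 kN/m³.
With the apex down, the centroid sits h/3 = 1.93/3 = 0.643333 m below the base (the top edge), so the centroid depth is h_c = 1.85 + 0.643333 = 2.49333 m.
A = ½ × 3.29 × 1.93 = 3.17485 m².
Resultant F = γ·h_c·A = 12.3606 × 2.49333 × 3.17485 = 97.8459 kN.
I_c = b·h³/36 = 3.29 × 1.93³/36 = 0.657 m⁴.
Centre of pressure: y_p = y_c + I_c/(y_c·A) = 2.49333 + 0.657/(2.49333 × 3.17485) = 2.49333 + 0.082997 = 2.57633 m along the plane.
The resultant acts 0.643333 + 0.082997 = 0.72633 m (along the plate) below the hinge at the top edge, so the moment about the hinge is M = F × 0.72633 = 97.8459 × 0.72633 = 71.0684 kN·m.

M ≈ 71.1 kN·m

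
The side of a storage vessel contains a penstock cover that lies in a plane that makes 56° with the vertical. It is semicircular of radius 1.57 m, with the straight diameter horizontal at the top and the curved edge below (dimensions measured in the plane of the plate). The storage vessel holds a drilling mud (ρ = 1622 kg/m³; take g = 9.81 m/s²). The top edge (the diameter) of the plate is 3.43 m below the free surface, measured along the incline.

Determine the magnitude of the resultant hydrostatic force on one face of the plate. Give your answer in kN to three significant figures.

γ = ρg = 1622 × 9.81 / 1000 = 15.91182 kN/m³.
The plate makes 56° with the vertical, i.e. θ = 90° − 56° = 34° to the horizontal. Measuring y along the incline from the free-surface line, vertical depth h = y·sinθ with sinθ = 0.559193.
The centroid of a semicircle lies 4r/(3π) = 0.666329 m from the diameter, here below the top edge, so y_c = 3.43 + 0.666329 = 4.09633 m and h_c = 4.09633 × 0.559193 = 2.29064 m.
A = πr²/2 = π × 1.57²/2 = 3.87186 m².
Resultant F = γ·h_c·A = 15.91182 × 2.29064 × 3.87186 = 141.123 kN.

F ≈ 141 kN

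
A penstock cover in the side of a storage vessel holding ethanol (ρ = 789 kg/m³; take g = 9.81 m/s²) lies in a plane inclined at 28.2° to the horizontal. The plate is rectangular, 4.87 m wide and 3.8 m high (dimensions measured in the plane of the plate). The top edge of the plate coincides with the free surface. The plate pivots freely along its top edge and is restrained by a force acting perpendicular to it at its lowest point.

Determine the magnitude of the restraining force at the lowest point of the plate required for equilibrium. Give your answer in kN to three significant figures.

γ = ρg = 789 × 9.81 / 1000 = 7.74009 kN/m³.
Let θ = 28.2° be the plate's angle to the horizontal; measure y along the incline from where the plane meets the free surface. Vertical depth h = y·sinθ with sinθ = 0.472551.
The centroid lies 3.8/2 = 1.9 m below the top edge, so y_c = 1.9 m and h_c = 1.9 × 0.472551 = 0.897847 m.
A = 4.87 × 3.8 = 18.506 m².
Resultant F = γ·h_c·A = 7.74009 × 0.897847 × 18.506 = 128.606 kN.
I_c = b·h³/12 = 4.87 × 3.8³/12 = 22.2689 m⁴.
Centre of pressure: y_p = y_c + I_c/(y_c·A) = 1.9 + 22.2689/(1.9 × 18.506) = 1.9 + 0.633334 = 2.53333 m along the plane.
The resultant acts 1.9 + 0.633334 = 2.53333 m (along the plate) below the hinge at the top edge, so the moment about the hinge is M = F × 2.53333 = 128.606 × 2.53333 = 325.801 kN·m.
A normal force at the bottom, 3.8 m from the hinge, must supply this moment: P = 325.801/3.8 = 85.7371 kN.

P ≈ 85.7 kN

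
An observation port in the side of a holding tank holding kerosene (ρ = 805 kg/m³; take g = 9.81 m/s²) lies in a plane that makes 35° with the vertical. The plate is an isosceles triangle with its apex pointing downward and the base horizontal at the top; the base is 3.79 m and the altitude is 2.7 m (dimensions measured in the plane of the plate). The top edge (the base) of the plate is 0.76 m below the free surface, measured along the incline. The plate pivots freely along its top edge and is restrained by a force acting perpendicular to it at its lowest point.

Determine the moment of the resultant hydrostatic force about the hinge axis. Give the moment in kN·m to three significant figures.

M ≈ 62.9 kN·m

γ = ρg = 805 × 9.81 / 1000 = 7.89705 kN/m³.
The plate makes 35° with the vertical, i.e. θ = 90° − 35° = 55° to the horizontal. Measuring y along the incline from the free-surface line, vertical depth h = y·sinθ with sinθ = 0.819152.
With the apex down, the centroid sits h/3 = 2.7/3 = 0.9 m below the base (the top edge), so y_c = 0.76 + 0.9 = 1.66 m and h_c = 1.66 × 0.819152 = 1.35979 m.
A = ½ × 3.79 × 2.7 = 5.1165 m².
Resultant F = γ·h_c·A = 7.89705 × 1.35979 × 5.1165 = 54.9427 kN.
I_c = b·h³/36 = 3.79 × 2.7³/36 = 2.07218 m⁴.
Centre of pressure: y_p = y_c + I_c/(y_c·A) = 1.66 + 2.07218/(1.66 × 5.1165) = 1.66 + 0.243976 = 1.90398 m along the plane.
The resultant acts 0.9 + 0.243976 = 1.14398 m (along the plate) below the hinge at the top edge, so the moment about the hinge is M = F × 1.14398 = 54.9427 × 1.14398 = 62.8533 kN·m.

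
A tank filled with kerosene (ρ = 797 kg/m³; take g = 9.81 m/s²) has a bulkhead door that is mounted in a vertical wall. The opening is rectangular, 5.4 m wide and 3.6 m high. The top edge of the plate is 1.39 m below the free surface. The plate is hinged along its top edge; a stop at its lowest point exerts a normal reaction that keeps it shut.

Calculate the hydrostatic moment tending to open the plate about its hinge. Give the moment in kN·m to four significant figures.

M ≈ 1037 kN·m

γ = ρg = 797 × 9.81 / 1000 = 7.81857 kN/m³.
The centroid lies 3.6/2 = 1.8 m below the top edge, so the centroid depth is h_c = 1.39 + 1.8 = 3.19 m.
A = 5.4 × 3.6 = 19.44 m².
Resultant F = γ·h_c·A = 7.81857 × 3.19 × 19.44 = 484.858 kN.
I_c = b·h³/12 = 5.4 × 3.6³/12 = 20.9952 m⁴.
Centre of pressure: y_p = y_c + I_c/(y_c·A) = 3.19 + 20.9952/(3.19 × 19.44) = 3.19 + 0.338558 = 3.52856 m along the plane.
The resultant acts 1.8 + 0.338558 = 2.13856 m (along the plate) below the hinge at the top edge, so the moment about the hinge is M = F × 2.13856 = 484.858 × 2.13856 = 1036.9 kN·m.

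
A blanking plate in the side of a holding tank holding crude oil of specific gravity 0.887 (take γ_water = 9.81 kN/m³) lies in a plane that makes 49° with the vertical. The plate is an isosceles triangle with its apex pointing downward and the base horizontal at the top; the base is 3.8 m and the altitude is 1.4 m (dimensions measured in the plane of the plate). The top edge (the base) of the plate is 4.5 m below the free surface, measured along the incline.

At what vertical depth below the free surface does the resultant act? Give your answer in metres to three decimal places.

γ = 0.887 × 9.81 = 8.70147 kN/m³.
The plate makes 49° with the vertical, i.e. θ = 90° − 49° = 41° to the horizontal. Measuring y along the incline from the free-surface line, vertical depth h = y·sinθ with sinθ = 0.656059.
With the apex down, the centroid sits h/3 = 1.4/3 = 0.466667 m below the base (the top edge), so y_c = 4.5 + 0.466667 = 4.96667 m and h_c = 4.96667 × 0.656059 = 3.25843 m.
A = ½ × 3.8 × 1.4 = 2.66 m².
Resultant F = γ·h_c·A = 8.70147 × 3.25843 × 2.66 = 75.4193 kN.
I_c = b·h³/36 = 3.8 × 1.4³/36 = 0.289644 m⁴.
Centre of pressure: y_p = y_c + I_c/(y_c·A) = 4.96667 + 0.289644/(4.96667 × 2.66) = 4.96667 + 0.0219239 = 4.98859 m along the plane.
Vertically, h_p = y_p·sinθ = 4.98859 × 0.656059 = 3.27281 m.

h_p = 3.273 m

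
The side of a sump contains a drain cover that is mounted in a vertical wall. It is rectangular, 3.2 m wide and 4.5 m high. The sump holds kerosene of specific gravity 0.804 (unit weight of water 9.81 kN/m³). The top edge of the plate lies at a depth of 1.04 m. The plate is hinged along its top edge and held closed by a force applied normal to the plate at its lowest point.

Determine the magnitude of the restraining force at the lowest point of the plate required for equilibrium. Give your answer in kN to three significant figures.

γ = 0.804 × 9.81 = 7.88724 kN/m³.
The centroid lies 4.5/2 = 2.25 m below the top edge, so the centroid depth is h_c = 1.04 + 2.25 = 3.29 m.
A = 3.2 × 4.5 = 14.4 m².
Resultant F = γ·h_c·A = 7.88724 × 3.29 × 14.4 = 373.666 kN.
I_c = b·h³/12 = 3.2 × 4.5³/12 = 24.3 m⁴.
Centre of pressure: y_p = y_c + I_c/(y_c·A) = 3.29 + 24.3/(3.29 × 14.4) = 3.29 + 0.512918 = 3.80292 m along the plane.
The resultant acts 2.25 + 0.512918 = 2.76292 m (along the plate) below the hinge at the top edge, so the moment about the hinge is M = F × 2.76292 = 373.666 × 2.76292 = 1032.41 kN·m.
A normal force at the bottom, 4.5 m from the hinge, must supply this moment: P = 1032.41/4.5 = 229.424 kN.

P ≈ 229 kN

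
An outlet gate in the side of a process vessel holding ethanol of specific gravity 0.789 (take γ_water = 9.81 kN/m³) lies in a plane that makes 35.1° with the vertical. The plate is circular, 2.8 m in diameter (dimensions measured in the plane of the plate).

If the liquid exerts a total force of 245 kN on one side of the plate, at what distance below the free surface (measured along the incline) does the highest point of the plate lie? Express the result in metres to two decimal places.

γ = 0.789 × 9.81 = 7.74009 kN/m³.
A = π(1.4)² = 6.15752 m².
From F = γ·h_c·A, the centroid depth is h_c = 245/(7.74009 × 6.15752) = 5.14061 m.
The plate makes 35.1° with the vertical, i.e. θ = 90° − 35.1° = 54.9° to the horizontal. Measuring y along the incline from the free-surface line, vertical depth h = y·sinθ with sinθ = 0.818150.
Along the incline, y_c = h_c/sinθ = 5.14061/0.818150 = 6.28321 m.
The centroid is at the centre, 1.4 m below the top of the plate, so the highest point sits at y_top = 6.28321 − 1.4 = 4.88321 m along the incline.

y_top ≈ 4.88 m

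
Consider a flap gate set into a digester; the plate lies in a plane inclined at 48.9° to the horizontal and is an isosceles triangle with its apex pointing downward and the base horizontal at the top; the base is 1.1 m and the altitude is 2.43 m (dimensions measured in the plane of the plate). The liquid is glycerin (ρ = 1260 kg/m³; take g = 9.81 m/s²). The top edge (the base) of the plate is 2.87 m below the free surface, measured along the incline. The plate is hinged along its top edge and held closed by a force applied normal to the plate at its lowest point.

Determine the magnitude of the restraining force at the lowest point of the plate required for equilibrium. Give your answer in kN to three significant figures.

P ≈ 17.0 kN

γ = ρg = 1260 × 9.81 / 1000 = 12.3606 kN/m³.
Let θ = 48.9° be the plate's angle to the horizontal; measure y along the incline from where the plane meets the free surface. Vertical depth h = y·sinθ with sinθ = 0.753563.
With the apex down, the centroid sits h/3 = 2.43/3 = 0.81 m below the base (the top edge), so y_c = 2.87 + 0.81 = 3.68 m and h_c = 3.68 × 0.753563 = 2.77311 m.
A = ½ × 1.1 × 2.43 = 1.3365 m².
Resultant F = γ·h_c·A = 12.3606 × 2.77311 × 1.3365 = 45.8116 kN.
I_c = b·h³/36 = 1.1 × 2.43³/36 = 0.438439 m⁴.
Centre of pressure: y_p = y_c + I_c/(y_c·A) = 3.68 + 0.438439/(3.68 × 1.3365) = 3.68 + 0.0891441 = 3.76914 m along the plane.
The resultant acts 0.81 + 0.0891441 = 0.899144 m (along the plate) below the hinge at the top edge, so the moment about the hinge is M = F × 0.899144 = 45.8116 × 0.899144 = 41.1912 kN·m.
A normal force at the bottom, 2.43 m from the hinge, must supply this moment: P = 41.1912/2.43 = 16.9511 kN.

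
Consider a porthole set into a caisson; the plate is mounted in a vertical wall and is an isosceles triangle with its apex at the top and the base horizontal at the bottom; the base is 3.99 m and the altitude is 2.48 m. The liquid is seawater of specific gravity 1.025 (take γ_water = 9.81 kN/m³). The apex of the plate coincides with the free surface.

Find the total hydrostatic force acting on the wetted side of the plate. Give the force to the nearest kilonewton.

γ = 1.025 × 9.81 = 10.05525 kN/m³.
With the apex up, the centroid sits 2h/3 = 2 × 2.48/3 = 1.65333 m below the apex, so the centroid depth is h_c = 1.65333 m.
A = ½ × 3.99 × 2.48 = 4.9476 m².
Resultant F = γ·h_c·A = 10.05525 × 1.65333 × 4.9476 = 82.2521 kN.

F ≈ 82 kN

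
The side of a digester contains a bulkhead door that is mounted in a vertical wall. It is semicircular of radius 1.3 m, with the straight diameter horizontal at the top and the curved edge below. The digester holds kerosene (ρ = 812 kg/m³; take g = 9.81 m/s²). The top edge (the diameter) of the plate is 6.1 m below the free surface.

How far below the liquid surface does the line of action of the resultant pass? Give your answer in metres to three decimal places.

γ = ρg = 812 × 9.81 / 1000 = 7.96572 kN/m³.
The centroid of a semicircle lies 4r/(3π) = 0.551737 m from the diameter, here below the top edge, so the centroid depth is h_c = 6.1 + 0.551737 = 6.65174 m.
A = πr²/2 = π × 1.3²/2 = 2.65465 m².
Resultant F = γ·h_c·A = 7.96572 × 6.65174 × 2.65465 = 140.659 kN.
I_c = (π/8 − 8/(9π))·r⁴ = 0.109757 × 1.3⁴ = 0.313477 m⁴.
Centre of pressure: y_p = y_c + I_c/(y_c·A) = 6.65174 + 0.313477/(6.65174 × 2.65465) = 6.65174 + 0.0177526 = 6.66949 m along the plane.

h_p = 6.669 m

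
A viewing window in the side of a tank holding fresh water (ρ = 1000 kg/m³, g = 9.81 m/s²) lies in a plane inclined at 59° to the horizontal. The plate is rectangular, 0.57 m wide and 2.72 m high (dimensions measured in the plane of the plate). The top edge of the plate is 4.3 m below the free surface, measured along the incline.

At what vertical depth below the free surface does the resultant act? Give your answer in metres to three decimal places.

h_p = 4.945 m

γ = ρg = 1000 × 9.81 = 9810 N/m³ = 9.81 kN/m³.
Let θ = 59° be the plate's angle to the horizontal; measure y along the incline from where the plane meets the free surface. Vertical depth h = y·sinθ with sinθ = 0.857167.
The centroid lies 2.72/2 = 1.36 m below the top edge, so y_c = 4.3 + 1.36 = 5.66 m and h_c = 5.66 × 0.857167 = 4.85157 m.
A = 0.57 × 2.72 = 1.5504 m².
Resultant F = γ·h_c·A = 9.81 × 4.85157 × 1.5504 = 73.7896 kN.
I_c = b·h³/12 = 0.57 × 2.72³/12 = 0.955873 m⁴.
Centre of pressure: y_p = y_c + I_c/(y_c·A) = 5.66 + 0.955873/(5.66 × 1.5504) = 5.66 + 0.108928 = 5.76893 m along the plane.
Vertically, h_p = y_p·sinθ = 5.76893 × 0.857167 = 4.94494 m.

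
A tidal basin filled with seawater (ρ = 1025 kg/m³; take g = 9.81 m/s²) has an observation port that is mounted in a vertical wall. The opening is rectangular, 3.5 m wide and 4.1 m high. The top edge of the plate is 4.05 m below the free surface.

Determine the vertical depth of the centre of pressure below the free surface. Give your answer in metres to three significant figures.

γ = ρg = 1025 × 9.81 / 1000 = 10.05525 kN/m³.
The centroid lies 4.1/2 = 2.05 m below the top edge, so the centroid depth is h_c = 4.05 + 2.05 = 6.1 m.
A = 3.5 × 4.1 = 14.35 m².
Resultant F = γ·h_c·A = 10.05525 × 6.1 × 14.35 = 880.186 kN.
I_c = b·h³/12 = 3.5 × 4.1³/12 = 20.102 m⁴.
Centre of pressure: y_p = y_c + I_c/(y_c·A) = 6.1 + 20.102/(6.1 × 14.35) = 6.1 + 0.229645 = 6.32964 m along the plane.

h_p = 6.33 m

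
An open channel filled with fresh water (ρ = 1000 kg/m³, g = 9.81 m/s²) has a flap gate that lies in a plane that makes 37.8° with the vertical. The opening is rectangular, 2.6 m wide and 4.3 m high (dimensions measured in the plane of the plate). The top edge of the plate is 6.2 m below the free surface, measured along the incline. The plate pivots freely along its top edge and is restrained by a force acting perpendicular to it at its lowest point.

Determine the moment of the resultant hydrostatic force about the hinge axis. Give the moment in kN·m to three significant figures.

γ = ρg = 1000 × 9.81 = 9810 N/m³ = 9.81 kN/m³.
The plate makes 37.8° with the vertical, i.e. θ = 90° − 37.8° = 52.2° to the horizontal. Measuring y along the incline from the free-surface line, vertical depth h = y·sinθ with sinθ = 0.790155.
The centroid lies 4.3/2 = 2.15 m below the top edge, so y_c = 6.2 + 2.15 = 8.35 m and h_c = 8.35 × 0.790155 = 6.59779 m.
A = 2.6 × 4.3 = 11.18 m².
Resultant F = γ·h_c·A = 9.81 × 6.59779 × 11.18 = 723.618 kN.
I_c = b·h³/12 = 2.6 × 4.3³/12 = 17.2265 m⁴.
Centre of pressure: y_p = y_c + I_c/(y_c·A) = 8.35 + 17.2265/(8.35 × 11.18) = 8.35 + 0.184531 = 8.53453 m along the plane.
The resultant acts 2.15 + 0.184531 = 2.33453 m (along the plate) below the hinge at the top edge, so the moment about the hinge is M = F × 2.33453 = 723.618 × 2.33453 = 1689.31 kN·m.

M ≈ 1690 kN·m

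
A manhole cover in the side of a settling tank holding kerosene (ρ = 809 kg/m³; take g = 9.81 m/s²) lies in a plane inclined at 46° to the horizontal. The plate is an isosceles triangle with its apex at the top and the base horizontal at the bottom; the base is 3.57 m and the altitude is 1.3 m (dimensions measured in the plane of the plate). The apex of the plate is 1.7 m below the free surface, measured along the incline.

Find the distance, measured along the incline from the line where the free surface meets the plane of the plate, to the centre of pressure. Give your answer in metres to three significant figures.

γ = ρg = 809 × 9.81 / 1000 = 7.93629 kN/m³.
Let θ = 46° be the plate's angle to the horizontal; measure y along the incline from where the plane meets the free surface. Vertical depth h = y·sinθ with sinθ = 0.719340.
With the apex up, the centroid sits 2h/3 = 2 × 1.3/3 = 0.866667 m below the apex, so y_c = 1.7 + 0.866667 = 2.56667 m and h_c = 2.56667 × 0.719340 = 1.84631 m.
A = ½ × 3.57 × 1.3 = 2.3205 m².
Resultant F = γ·h_c·A = 7.93629 × 1.84631 × 2.3205 = 34.0019 kN.
I_c = b·h³/36 = 3.57 × 1.3³/36 = 0.217869 m⁴.
Centre of pressure: y_p = y_c + I_c/(y_c·A) = 2.56667 + 0.217869/(2.56667 × 2.3205) = 2.56667 + 0.03658 = 2.60325 m along the plane.

y_p = 2.60 m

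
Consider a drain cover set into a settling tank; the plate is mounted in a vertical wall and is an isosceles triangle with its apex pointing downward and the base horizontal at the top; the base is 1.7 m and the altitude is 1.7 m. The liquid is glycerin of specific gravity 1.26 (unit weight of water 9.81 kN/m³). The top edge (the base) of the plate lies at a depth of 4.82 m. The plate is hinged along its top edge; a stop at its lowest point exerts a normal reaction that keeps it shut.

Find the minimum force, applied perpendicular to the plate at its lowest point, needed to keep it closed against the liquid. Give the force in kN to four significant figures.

γ = 1.26 × 9.81 = 12.3606 kN/m³.
With the apex down, the centroid sits h/3 = 1.7/3 = 0.566667 m below the base (the top edge), so the centroid depth is h_c = 4.82 + 0.566667 = 5.38667 m.
A = ½ × 1.7 × 1.7 = 1.445 m².
Resultant F = γ·h_c·A = 12.3606 × 5.38667 × 1.445 = 96.2117 kN.
I_c = b·h³/36 = 1.7 × 1.7³/36 = 0.232003 m⁴.
Centre of pressure: y_p = y_c + I_c/(y_c·A) = 5.38667 + 0.232003/(5.38667 × 1.445) = 5.38667 + 0.0298061 = 5.41648 m along the plane.
The resultant acts 0.566667 + 0.0298061 = 0.596473 m (along the plate) below the hinge at the top edge, so the moment about the hinge is M = F × 0.596473 = 96.2117 × 0.596473 = 57.3877 kN·m.
A normal force at the bottom, 1.7 m from the hinge, must supply this moment: P = 57.3877/1.7 = 33.7575 kN.

P ≈ 33.76 kN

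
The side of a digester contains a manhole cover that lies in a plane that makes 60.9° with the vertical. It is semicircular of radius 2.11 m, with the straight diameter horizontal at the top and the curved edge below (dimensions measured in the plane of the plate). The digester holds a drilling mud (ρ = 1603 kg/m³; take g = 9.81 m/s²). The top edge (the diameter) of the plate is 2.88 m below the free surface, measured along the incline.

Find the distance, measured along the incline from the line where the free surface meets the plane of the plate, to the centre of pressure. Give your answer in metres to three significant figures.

y_p = 3.86 m

γ = ρg = 1603 × 9.81 / 1000 = 15.72543 kN/m³.
The plate makes 60.9° with the vertical, i.e. θ = 90° − 60.9° = 29.1° to the horizontal. Measuring y along the incline from the free-surface line, vertical depth h = y·sinθ with sinθ = 0.486335.
The centroid of a semicircle lies 4r/(3π) = 0.895512 m from the diameter, here below the top edge, so y_c = 2.88 + 0.895512 = 3.77551 m and h_c = 3.77551 × 0.486335 = 1.83616 m.
A = πr²/2 = π × 2.11²/2 = 6.99334 m².
Resultant F = γ·h_c·A = 15.72543 × 1.83616 × 6.99334 = 201.929 kN.
I_c = (π/8 − 8/(9π))·r⁴ = 0.109757 × 2.11⁴ = 2.17551 m⁴.
Centre of pressure: y_p = y_c + I_c/(y_c·A) = 3.77551 + 2.17551/(3.77551 × 6.99334) = 3.77551 + 0.082395 = 3.85791 m along the plane.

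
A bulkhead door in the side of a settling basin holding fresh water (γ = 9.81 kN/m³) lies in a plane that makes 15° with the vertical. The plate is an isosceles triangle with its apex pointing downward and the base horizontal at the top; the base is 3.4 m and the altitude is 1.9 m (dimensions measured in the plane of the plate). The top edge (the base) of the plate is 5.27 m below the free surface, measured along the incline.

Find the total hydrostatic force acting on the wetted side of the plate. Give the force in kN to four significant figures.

F ≈ 180.7 kN

γ = 9.81 kN/m³.
The plate makes 15° with the vertical, i.e. θ = 90° − 15° = 75° to the horizontal. Measuring y along the incline from the free-surface line, vertical depth h = y·sinθ with sinθ = 0.965926.
With the apex down, the centroid sits h/3 = 1.9/3 = 0.633333 m below the base (the top edge), so y_c = 5.27 + 0.633333 = 5.90333 m and h_c = 5.90333 × 0.965926 = 5.70218 m.
A = ½ × 3.4 × 1.9 = 3.23 m².
Resultant F = γ·h_c·A = 9.81 × 5.70218 × 3.23 = 180.681 kN.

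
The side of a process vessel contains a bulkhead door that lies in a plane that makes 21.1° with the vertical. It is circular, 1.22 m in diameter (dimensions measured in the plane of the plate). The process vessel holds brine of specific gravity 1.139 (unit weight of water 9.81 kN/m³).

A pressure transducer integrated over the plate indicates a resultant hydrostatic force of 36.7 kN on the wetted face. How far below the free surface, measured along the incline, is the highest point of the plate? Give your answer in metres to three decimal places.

γ = 1.139 × 9.81 = 11.17359 kN/m³.
A = π(0.61)² = 1.16899 m².
From F = γ·h_c·A, the centroid depth is h_c = 36.7/(11.17359 × 1.16899) = 2.80972 m.
The plate makes 21.1° with the vertical, i.e. θ = 90° − 21.1° = 68.9° to the horizontal. Measuring y along the incline from the free-surface line, vertical depth h = y·sinθ with sinθ = 0.932954.
Along the incline, y_c = h_c/sinθ = 2.80972/0.932954 = 3.01164 m.
The centroid is at the centre, 0.61 m below the top of the plate, so the highest point sits at y_top = 3.01164 − 0.61 = 2.40164 m along the incline.

y_top ≈ 2.402 m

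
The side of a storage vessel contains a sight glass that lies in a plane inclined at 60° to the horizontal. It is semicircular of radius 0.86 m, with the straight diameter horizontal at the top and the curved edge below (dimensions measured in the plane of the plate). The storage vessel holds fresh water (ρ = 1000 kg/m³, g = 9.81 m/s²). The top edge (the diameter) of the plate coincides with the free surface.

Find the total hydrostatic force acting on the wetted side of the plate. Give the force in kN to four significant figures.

γ = ρg = 1000 × 9.81 = 9810 N/m³ = 9.81 kN/m³.
Let θ = 60° be the plate's angle to the horizontal; measure y along the incline from where the plane meets the free surface. Vertical depth h = y·sinθ with sinθ = 0.866025.
The centroid of a semicircle lies 4r/(3π) = 0.364995 m from the diameter, here below the top edge, so y_c = 0.364995 m and h_c = 0.364995 × 0.866025 = 0.316095 m.
A = πr²/2 = π × 0.86²/2 = 1.16176 m².
Resultant F = γ·h_c·A = 9.81 × 0.316095 × 1.16176 = 3.60249 kN.

F ≈ 3.602 kN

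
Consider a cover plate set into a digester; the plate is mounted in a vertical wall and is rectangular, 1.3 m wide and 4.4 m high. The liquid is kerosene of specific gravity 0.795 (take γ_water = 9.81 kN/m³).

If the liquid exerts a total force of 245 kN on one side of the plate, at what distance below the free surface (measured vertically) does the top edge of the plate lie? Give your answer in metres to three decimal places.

γ = 0.795 × 9.81 = 7.79895 kN/m³.
A = 1.3 × 4.4 = 5.72 m².
From F = γ·h_c·A, the centroid depth is h_c = 245/(7.79895 × 5.72) = 5.49204 m.
The centroid lies 4.4/2 = 2.2 m below the top edge, so the top edge sits at h_top = 5.49204 − 2.2 = 3.29204 m below the surface.

d_top ≈ 3.292 m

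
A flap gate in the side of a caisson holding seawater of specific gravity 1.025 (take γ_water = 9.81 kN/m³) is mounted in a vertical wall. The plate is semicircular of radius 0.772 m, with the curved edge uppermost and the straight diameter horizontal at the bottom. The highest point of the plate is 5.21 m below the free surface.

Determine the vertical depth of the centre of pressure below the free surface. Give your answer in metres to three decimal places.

γ = 1.025 × 9.81 = 10.05525 kN/m³.
The centroid lies 4r/(3π) = 0.327647 m above the diameter, so r − 4r/(3π) = 0.772 − 0.327647 = 0.444353 m below the topmost point, so the centroid depth is h_c = 5.21 + 0.444353 = 5.65435 m.
A = πr²/2 = π × 0.772²/2 = 0.936169 m².
Resultant F = γ·h_c·A = 10.05525 × 5.65435 × 0.936169 = 53.2267 kN.
I_c = (π/8 − 8/(9π))·r⁴ = 0.109757 × 0.772⁴ = 0.0389853 m⁴.
Centre of pressure: y_p = y_c + I_c/(y_c·A) = 5.65435 + 0.0389853/(5.65435 × 0.936169) = 5.65435 + 0.00736485 = 5.66171 m along the plane.

h_p = 5.662 m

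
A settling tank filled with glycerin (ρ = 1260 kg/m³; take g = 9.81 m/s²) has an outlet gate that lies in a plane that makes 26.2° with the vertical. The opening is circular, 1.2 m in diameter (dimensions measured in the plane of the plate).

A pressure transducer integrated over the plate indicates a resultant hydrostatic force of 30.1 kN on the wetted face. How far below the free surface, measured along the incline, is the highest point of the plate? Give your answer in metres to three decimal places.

y_top ≈ 1.800 m

γ = ρg = 1260 × 9.81 / 1000 = 12.3606 kN/m³.
A = π(0.6)² = 1.13097 m².
From F = γ·h_c·A, the centroid depth is h_c = 30.1/(12.3606 × 1.13097) = 2.15316 m.
The plate makes 26.2° with the vertical, i.e. θ = 90° − 26.2° = 63.8° to the horizontal. Measuring y along the incline from the free-surface line, vertical depth h = y·sinθ with sinθ = 0.897258.
Along the incline, y_c = h_c/sinθ = 2.15316/0.897258 = 2.39971 m.
The centroid is at the centre, 0.6 m below the top of the plate, so the highest point sits at y_top = 2.39971 − 0.6 = 1.79971 m along the incline.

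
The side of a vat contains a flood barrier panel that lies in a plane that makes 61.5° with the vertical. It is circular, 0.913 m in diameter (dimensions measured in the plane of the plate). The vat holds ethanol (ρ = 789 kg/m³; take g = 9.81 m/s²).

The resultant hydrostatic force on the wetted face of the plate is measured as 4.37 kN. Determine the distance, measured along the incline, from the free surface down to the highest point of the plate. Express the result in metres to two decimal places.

y_top ≈ 1.35 m

γ = ρg = 789 × 9.81 / 1000 = 7.74009 kN/m³.
A = π(0.4565)² = 0.654684 m².
From F = γ·h_c·A, the centroid depth is h_c = 4.37/(7.74009 × 0.654684) = 0.86239 m.
The plate makes 61.5° with the vertical, i.e. θ = 90° − 61.5° = 28.5° to the horizontal. Measuring y along the incline from the free-surface line, vertical depth h = y·sinθ with sinθ = 0.477159.
Along the incline, y_c = h_c/sinθ = 0.86239/0.477159 = 1.80734 m.
The centroid is at the centre, 0.4565 m below the top of the plate, so the highest point sits at y_top = 1.80734 − 0.4565 = 1.35084 m along the incline.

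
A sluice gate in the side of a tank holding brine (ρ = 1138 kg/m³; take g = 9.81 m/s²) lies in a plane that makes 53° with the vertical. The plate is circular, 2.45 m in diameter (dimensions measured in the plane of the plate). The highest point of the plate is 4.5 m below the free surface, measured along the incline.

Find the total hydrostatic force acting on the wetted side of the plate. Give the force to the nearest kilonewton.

γ = ρg = 1138 × 9.81 / 1000 = 11.16378 kN/m³.
The plate makes 53° with the vertical, i.e. θ = 90° − 53° = 37° to the horizontal. Measuring y along the incline from the free-surface line, vertical depth h = y·sinθ with sinθ = 0.601815.
The centroid is at the centre, 1.225 m below the top of the plate, so y_c = 4.5 + 1.225 = 5.725 m and h_c = 5.725 × 0.601815 = 3.44539 m.
A = π(1.225)² = 4.71435 m².
Resultant F = γ·h_c·A = 11.16378 × 3.44539 × 4.71435 = 181.331 kN.

F ≈ 181 kN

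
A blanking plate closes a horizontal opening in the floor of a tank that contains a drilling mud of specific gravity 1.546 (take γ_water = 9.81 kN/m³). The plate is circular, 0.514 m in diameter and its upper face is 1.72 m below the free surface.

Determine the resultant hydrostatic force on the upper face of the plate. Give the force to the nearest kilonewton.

γ = 1.546 × 9.81 = 15.16626 kN/m³.
The plate is horizontal, so pressure is uniform at p = γ·h = 15.16626 × 1.72 = 26.086 kN/m².
A = π(0.257)² = 0.207499 m².
F = p·A = 26.086 × 0.207499 = 5.41282 kN.

F ≈ 5 kN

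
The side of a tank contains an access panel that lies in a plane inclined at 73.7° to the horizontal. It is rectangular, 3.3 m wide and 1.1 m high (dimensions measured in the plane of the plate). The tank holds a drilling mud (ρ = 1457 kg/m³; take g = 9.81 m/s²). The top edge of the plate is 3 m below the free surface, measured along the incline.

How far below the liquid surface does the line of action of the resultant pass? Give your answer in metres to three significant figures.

γ = ρg = 1457 × 9.81 / 1000 = 14.29317 kN/m³.
Let θ = 73.7° be the plate's angle to the horizontal; measure y along the incline from where the plane meets the free surface. Vertical depth h = y·sinθ with sinθ = 0.959805.
The centroid lies 1.1/2 = 0.55 m below the top edge, so y_c = 3 + 0.55 = 3.55 m and h_c = 3.55 × 0.959805 = 3.40731 m.
A = 3.3 × 1.1 = 3.63 m².
Resultant F = γ·h_c·A = 14.29317 × 3.40731 × 3.63 = 176.786 kN.
I_c = b·h³/12 = 3.3 × 1.1³/12 = 0.366025 m⁴.
Centre of pressure: y_p = y_c + I_c/(y_c·A) = 3.55 + 0.366025/(3.55 × 3.63) = 3.55 + 0.0284038 = 3.5784 m along the plane.
Vertically, h_p = y_p·sinθ = 3.5784 × 0.959805 = 3.43457 m.

h_p = 3.43 m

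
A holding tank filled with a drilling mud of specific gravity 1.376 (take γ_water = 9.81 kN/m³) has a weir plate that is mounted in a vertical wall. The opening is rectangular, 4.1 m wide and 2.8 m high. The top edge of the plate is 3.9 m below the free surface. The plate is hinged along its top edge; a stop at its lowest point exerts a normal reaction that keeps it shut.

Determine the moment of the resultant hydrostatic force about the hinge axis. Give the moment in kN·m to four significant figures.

M ≈ 1251 kN·m

γ = 1.376 × 9.81 = 13.49856 kN/m³.
The centroid lies 2.8/2 = 1.4 m below the top edge, so the centroid depth is h_c = 3.9 + 1.4 = 5.3 m.
A = 4.1 × 2.8 = 11.48 m².
Resultant F = γ·h_c·A = 13.49856 × 5.3 × 11.48 = 821.306 kN.
I_c = b·h³/12 = 4.1 × 2.8³/12 = 7.50027 m⁴.
Centre of pressure: y_p = y_c + I_c/(y_c·A) = 5.3 + 7.50027/(5.3 × 11.48) = 5.3 + 0.12327 = 5.42327 m along the plane.
The resultant acts 1.4 + 0.12327 = 1.52327 m (along the plate) below the hinge at the top edge, so the moment about the hinge is M = F × 1.52327 = 821.306 × 1.52327 = 1251.07 kN·m.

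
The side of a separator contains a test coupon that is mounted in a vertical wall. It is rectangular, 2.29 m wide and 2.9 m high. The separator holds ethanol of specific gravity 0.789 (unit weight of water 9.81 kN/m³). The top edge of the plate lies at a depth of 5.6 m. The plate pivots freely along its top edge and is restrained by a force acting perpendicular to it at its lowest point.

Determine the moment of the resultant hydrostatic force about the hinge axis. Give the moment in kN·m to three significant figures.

M ≈ 561 kN·m

γ = 0.789 × 9.81 = 7.74009 kN/m³.
The centroid lies 2.9/2 = 1.45 m below the top edge, so the centroid depth is h_c = 5.6 + 1.45 = 7.05 m.
A = 2.29 × 2.9 = 6.641 m².
Resultant F = γ·h_c·A = 7.74009 × 7.05 × 6.641 = 362.384 kN.
I_c = b·h³/12 = 2.29 × 2.9³/12 = 4.65423 m⁴.
Centre of pressure: y_p = y_c + I_c/(y_c·A) = 7.05 + 4.65423/(7.05 × 6.641) = 7.05 + 0.0994089 = 7.14941 m along the plane.
The resultant acts 1.45 + 0.0994089 = 1.54941 m (along the plate) below the hinge at the top edge, so the moment about the hinge is M = F × 1.54941 = 362.384 × 1.54941 = 561.481 kN·m.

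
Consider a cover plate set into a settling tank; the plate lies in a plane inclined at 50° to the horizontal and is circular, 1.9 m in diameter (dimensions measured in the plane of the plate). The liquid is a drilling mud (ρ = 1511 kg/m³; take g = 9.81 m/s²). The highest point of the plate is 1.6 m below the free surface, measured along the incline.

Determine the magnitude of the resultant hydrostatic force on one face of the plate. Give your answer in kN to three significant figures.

F ≈ 82.1 kN

γ = ρg = 1511 × 9.81 / 1000 = 14.82291 kN/m³.
Let θ = 50° be the plate's angle to the horizontal; measure y along the incline from where the plane meets the free surface. Vertical depth h = y·sinθ with sinθ = 0.766044.
The centroid is at the centre, 0.95 m below the top of the plate, so y_c = 1.6 + 0.95 = 2.55 m and h_c = 2.55 × 0.766044 = 1.95341 m.
A = π(0.95)² = 2.83529 m².
Resultant F = γ·h_c·A = 14.82291 × 1.95341 × 2.83529 = 82.0964 kN.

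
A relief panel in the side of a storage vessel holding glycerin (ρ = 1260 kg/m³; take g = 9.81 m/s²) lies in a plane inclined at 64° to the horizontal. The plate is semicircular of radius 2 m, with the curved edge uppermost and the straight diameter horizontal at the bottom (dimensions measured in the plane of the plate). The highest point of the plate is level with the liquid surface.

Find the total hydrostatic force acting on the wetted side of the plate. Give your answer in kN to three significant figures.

F ≈ 80.4 kN

γ = ρg = 1260 × 9.81 / 1000 = 12.3606 kN/m³.
Let θ = 64° be the plate's angle to the horizontal; measure y along the incline from where the plane meets the free surface. Vertical depth h = y·sinθ with sinθ = 0.898794.
The centroid lies 4r/(3π) = 0.848826 m above the diameter, so r − 4r/(3π) = 2 − 0.848826 = 1.15117 m below the topmost point, so y_c = 1.15117 m and h_c = 1.15117 × 0.898794 = 1.03466 m.
A = πr²/2 = π × 2²/2 = 6.28319 m².
Resultant F = γ·h_c·A = 12.3606 × 1.03466 × 6.28319 = 80.3558 kN.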